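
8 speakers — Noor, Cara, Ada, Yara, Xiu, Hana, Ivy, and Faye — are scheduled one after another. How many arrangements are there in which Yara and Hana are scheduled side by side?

10080

Treat {Yara, Hana} as a single unit. There are 7 units to order, and the pair itself can be ordered 2 ways.
That gives 2 × 7! = 2 × 5040 = 10080.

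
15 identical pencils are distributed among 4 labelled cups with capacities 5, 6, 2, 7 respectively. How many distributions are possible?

46

By stars and bars, unrestricted non-negative solutions to x_1+…+x_4 = 15 number C(15+3,3) = 816.
Subtract solutions that violate a single cap (substitute x_i' = x_i − (cap_i+1)): x_1 ≥ 6 gives C(12,3) = 220; x_2 ≥ 7 gives C(11,3) = 165; x_3 ≥ 3 gives C(15,3) = 455; x_4 ≥ 8 gives C(10,3) = 120. Together 960.
Add back pairs where two caps are both exceeded: 10 + 84 + 4 + 56 + 1 + 35 = 190.
By inclusion–exclusion the count is 816 − 960 + 190 = 46.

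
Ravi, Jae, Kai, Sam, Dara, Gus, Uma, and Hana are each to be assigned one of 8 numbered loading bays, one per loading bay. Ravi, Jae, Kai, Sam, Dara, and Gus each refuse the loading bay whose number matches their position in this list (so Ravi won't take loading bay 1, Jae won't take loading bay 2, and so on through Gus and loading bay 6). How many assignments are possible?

18806

Let Aᵢ (for 1 ≤ i ≤ 6) be the placements that put person i in their forbidden loading bay. Any j of these fix j positions, leaving (8−j)! ways to fill the rest, and there are C(6,j) ways to pick which j.
By inclusion–exclusion, the number of valid placements is Σ_{j=0}^{6} (−1)^j C(6,j)·(8−j)!.
Computing: 40320 − 30240 + 10800 − 2400 + 360 − 36 + 2 = 18806.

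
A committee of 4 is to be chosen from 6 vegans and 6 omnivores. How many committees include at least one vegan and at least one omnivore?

Total 4-person selections from all 12: C(12,4) = 495.
Selections missing a whole group: no vegans → C(6,4) = 15; no omnivores → C(6,4) = 15.
Both groups omitted at once is impossible, so 495 − 30 = 465.

465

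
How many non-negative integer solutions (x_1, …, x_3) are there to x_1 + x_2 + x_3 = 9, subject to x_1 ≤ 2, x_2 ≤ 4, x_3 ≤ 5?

6

By stars and bars, unrestricted non-negative solutions to x_1+…+x_3 = 9 number C(9+2,2) = 55.
Subtract solutions that violate a single cap (substitute x_i' = x_i − (cap_i+1)): x_1 ≥ 3 gives C(8,2) = 28; x_2 ≥ 5 gives C(6,2) = 15; x_3 ≥ 6 gives C(5,2) = 10. Together 53.
Add back pairs where two caps are both exceeded: 3 + 1 + 0 = 4.
By inclusion–exclusion the count is 55 − 53 + 4 = 6.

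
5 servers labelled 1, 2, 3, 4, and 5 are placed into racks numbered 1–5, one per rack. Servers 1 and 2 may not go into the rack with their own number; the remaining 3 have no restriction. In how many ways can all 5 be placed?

78

Let Aᵢ (for i ∈ {1, 2}) be the placements that put server i in its forbidden rack. Any j of these fix j positions, leaving (5−j)! ways to fill the rest, and there are C(2,j) ways to pick which j.
By inclusion–exclusion, the number of valid placements is Σ_{j=0}^{2} (−1)^j C(2,j)·(5−j)!.
Computing: 120 − 48 + 6 = 78.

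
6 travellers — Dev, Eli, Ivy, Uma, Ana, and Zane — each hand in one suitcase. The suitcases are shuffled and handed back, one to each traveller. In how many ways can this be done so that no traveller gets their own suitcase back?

Count assignments avoiding every fixed point. For any j of the 6 travellers fixed to their own suitcase, the other 6−j can be arranged in (6−j)! ways.
By inclusion–exclusion this is Σ_{j=0}^{6} (−1)^j C(6,j)·(6−j)!.
Computing: 720 − 720 + 360 − 120 + 30 − 6 + 1 = 265.

265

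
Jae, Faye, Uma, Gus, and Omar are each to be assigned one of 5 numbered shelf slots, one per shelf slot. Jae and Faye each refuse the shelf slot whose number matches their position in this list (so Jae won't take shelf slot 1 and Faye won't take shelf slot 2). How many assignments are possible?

Let Aᵢ (for i ∈ {1, 2}) be the placements that put person i in their forbidden shelf slot. Any j of these fix j positions, leaving (5−j)! ways to fill the rest, and there are C(2,j) ways to pick which j.
By inclusion–exclusion, the number of valid placements is Σ_{j=0}^{2} (−1)^j C(2,j)·(5−j)!.
Computing: 120 − 48 + 6 = 78.

78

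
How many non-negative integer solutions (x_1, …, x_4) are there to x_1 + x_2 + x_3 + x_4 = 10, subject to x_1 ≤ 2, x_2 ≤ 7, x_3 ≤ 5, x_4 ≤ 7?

Ignoring the caps, the number of non-negative solutions to x_1+…+x_4 = 10 is C(13,3) = 286.
Subtract solutions that violate a single cap (substitute x_i' = x_i − (cap_i+1)): x_1 ≥ 3 gives C(10,3) = 120; x_2 ≥ 8 gives C(5,3) = 10; x_3 ≥ 6 gives C(7,3) = 35; x_4 ≥ 8 gives C(5,3) = 10. Together 175.
Add back pairs where two caps are both exceeded: 0 + 4 + 0 + 0 + 0 + 0 = 4.
By inclusion–exclusion the count is 286 − 175 + 4 = 115.

115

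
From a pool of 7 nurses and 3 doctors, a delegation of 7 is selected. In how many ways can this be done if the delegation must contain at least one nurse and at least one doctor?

119

Unrestricted: C(10,7) = 120 ways to pick any 7 of the 10.
Subtract selections that omit an entire group: no nurses → C(3,7) = 0; no doctors → C(7,7) = 1.
Both groups omitted at once is impossible, so 120 − 1 = 119.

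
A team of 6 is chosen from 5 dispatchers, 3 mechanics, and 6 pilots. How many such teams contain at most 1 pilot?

Split by how many pilots are chosen (0 through 1).
Sum: C(6,0)·C(8,6) + C(6,1)·C(8,5) = 28 + 336 = 364.

364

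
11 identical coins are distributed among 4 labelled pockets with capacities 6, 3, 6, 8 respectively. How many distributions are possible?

166

Without the upper bounds there are C(14,3) = 364 ways to split 11 among 4 pockets.
Subtract solutions that violate a single cap (substitute x_i' = x_i − (cap_i+1)): x_1 ≥ 7 gives C(7,3) = 35; x_2 ≥ 4 gives C(10,3) = 120; x_3 ≥ 7 gives C(7,3) = 35; x_4 ≥ 9 gives C(5,3) = 10. Together 200.
Add back pairs where two caps are both exceeded: 1 + 0 + 0 + 1 + 0 + 0 = 2.
By inclusion–exclusion the count is 364 − 200 + 2 = 166.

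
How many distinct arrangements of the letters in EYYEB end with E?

12

With the last slot taken by E, it remains to arrange the other 4 letters (YYEB).
Those 4 letters have Y appearing twice, giving (4)!/(2!) = 12.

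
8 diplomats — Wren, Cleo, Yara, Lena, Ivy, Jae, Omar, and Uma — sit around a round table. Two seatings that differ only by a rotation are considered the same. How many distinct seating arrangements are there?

5040

Seat Wren anywhere (absorbing the rotational symmetry), then permute the other 7: (7)! = 5040.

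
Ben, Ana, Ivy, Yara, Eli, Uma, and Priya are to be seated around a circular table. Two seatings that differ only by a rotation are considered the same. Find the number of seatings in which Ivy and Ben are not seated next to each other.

All circular seatings of 7 people number (6)! = 720.
Those with Ivy next to Ben: fuse the pair into one unit and seat 6 units around a circle — 2·(5)! = 240.
Subtracting, 720 − 240 = 480.

480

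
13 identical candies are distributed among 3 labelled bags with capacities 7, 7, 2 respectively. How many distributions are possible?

Ignoring the caps, the number of non-negative solutions to x_1+…+x_3 = 13 is C(15,2) = 105.
Subtract solutions that violate a single cap (substitute x_i' = x_i − (cap_i+1)): x_1 ≥ 8 gives C(7,2) = 21; x_2 ≥ 8 gives C(7,2) = 21; x_3 ≥ 3 gives C(12,2) = 66. Together 108.
Add back pairs where two caps are both exceeded: 0 + 6 + 6 = 12.
By inclusion–exclusion the count is 105 − 108 + 12 = 9.

9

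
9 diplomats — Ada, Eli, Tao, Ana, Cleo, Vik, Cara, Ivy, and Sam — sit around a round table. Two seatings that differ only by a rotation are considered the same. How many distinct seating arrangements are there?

Fix one person's seat to break rotational symmetry; the remaining 8 people can be arranged in (8)! = 40320 ways.

40320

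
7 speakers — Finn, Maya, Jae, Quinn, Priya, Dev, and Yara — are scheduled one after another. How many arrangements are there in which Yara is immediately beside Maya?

1440

Place the 5 others and the Yara-Maya pair as 6 objects in a line; the pair has 2 internal arrangements.
So the count is 2·(6)! = 1440.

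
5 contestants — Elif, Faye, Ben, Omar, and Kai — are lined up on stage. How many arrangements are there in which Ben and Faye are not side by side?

There are 5! = 120 arrangements in all. If Ben and Faye are adjacent, merging them into one block gives 2·(4)! = 48 arrangements.
Complementary counting: 120 − 48 = 72.

72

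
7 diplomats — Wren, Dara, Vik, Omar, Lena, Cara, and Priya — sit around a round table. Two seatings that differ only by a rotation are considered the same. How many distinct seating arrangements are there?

720

Fix one person's seat to break rotational symmetry; the remaining 6 people can be arranged in (6)! = 720 ways.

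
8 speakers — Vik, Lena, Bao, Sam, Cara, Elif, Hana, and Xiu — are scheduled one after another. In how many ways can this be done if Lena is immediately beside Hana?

10080

Treat {Lena, Hana} as a single unit. There are 7 units to order, and the pair itself can be ordered 2 ways.
So the count is 2·(7)! = 10080.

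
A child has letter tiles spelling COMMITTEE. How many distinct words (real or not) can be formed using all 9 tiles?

45360

The 9 letters of COMMITTEE have repeats: E appearing twice, M appearing twice, and T appearing twice.
So there are 9! / (2!·2!·2!) = 45360 distinguishable arrangements.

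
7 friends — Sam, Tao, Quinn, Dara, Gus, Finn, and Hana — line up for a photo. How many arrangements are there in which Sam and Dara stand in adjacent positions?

Treat {Sam, Dara} as a single unit. There are 6 units to order, and the pair itself can be ordered 2 ways.
That gives 2 × 6! = 2 × 720 = 1440.

1440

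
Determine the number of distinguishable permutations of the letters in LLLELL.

6

Letter multiplicities in LLLELL: E×1, L×5.
The number of distinct arrangements is 6!/(5!) = 720/120 = 6.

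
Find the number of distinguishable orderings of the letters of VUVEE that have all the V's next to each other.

12

Treat the 2 copies of V as a single block. The multiset to arrange is then {VV, E, E, U}, 4 items in all.
That gives (4)!/(2!) = 12 arrangements.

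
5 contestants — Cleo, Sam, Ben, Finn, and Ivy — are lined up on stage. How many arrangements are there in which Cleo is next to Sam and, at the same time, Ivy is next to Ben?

Treat {Cleo,Sam} as one block (2 orders) and {Ivy,Ben} as another (2 orders).
That leaves 3 units to arrange: 2 × 2 × 3! = 4 × 6 = 24.

24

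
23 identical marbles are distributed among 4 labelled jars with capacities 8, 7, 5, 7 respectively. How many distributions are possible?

Without the upper bounds there are C(26,3) = 2600 ways to split 23 among 4 jars.
Subtract solutions that violate a single cap (substitute x_i' = x_i − (cap_i+1)): x_1 ≥ 9 gives C(17,3) = 680; x_2 ≥ 8 gives C(18,3) = 816; x_3 ≥ 6 gives C(20,3) = 1140; x_4 ≥ 8 gives C(18,3) = 816. Together 3452.
Add back pairs where two caps are both exceeded: 84 + 165 + 84 + 220 + 120 + 220 = 893.
Subtract triples: 1 + 0 + 1 + 4 = 6.
By inclusion–exclusion the count is 2600 − 3452 + 893 − 6 = 35.

35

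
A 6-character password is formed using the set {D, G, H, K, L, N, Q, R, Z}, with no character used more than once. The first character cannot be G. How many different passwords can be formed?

The first character has 9−1 = 8 choices (anything except G).
The remaining 5 characters are filled from the other 8 symbols without repetition: 8 × 7 × 6 × 5 × 4 = 6720.
Total: 8 × 6720 = 53760.

53760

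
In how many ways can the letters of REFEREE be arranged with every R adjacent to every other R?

Treat the 2 copies of R as a single block. The multiset to arrange is then {RR, E, E, E, E, F}, 6 items in all.
That gives (6)!/(4!) = 30 arrangements.

30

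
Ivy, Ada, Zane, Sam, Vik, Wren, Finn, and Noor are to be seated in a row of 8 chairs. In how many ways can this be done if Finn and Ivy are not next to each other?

30240

There are 8! = 40320 arrangements in all. If Finn and Ivy are adjacent, merging them into one block gives 2·(7)! = 10080 arrangements.
Complementary counting: 40320 − 10080 = 30240.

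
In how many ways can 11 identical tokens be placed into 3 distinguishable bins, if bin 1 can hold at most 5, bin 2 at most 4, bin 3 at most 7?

20

By stars and bars, unrestricted non-negative solutions to x_1+…+x_3 = 11 number C(11+2,2) = 78.
Subtract solutions that violate a single cap (substitute x_i' = x_i − (cap_i+1)): x_1 ≥ 6 gives C(7,2) = 21; x_2 ≥ 5 gives C(8,2) = 28; x_3 ≥ 8 gives C(5,2) = 10. Together 59.
Add back pairs where two caps are both exceeded: 1 + 0 + 0 = 1.
By inclusion–exclusion the count is 78 − 59 + 1 = 20.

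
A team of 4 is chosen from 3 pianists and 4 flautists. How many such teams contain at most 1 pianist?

13

Split by how many pianists are chosen (0 through 1).
Sum: C(3,0)·C(4,4) + C(3,1)·C(4,3) = 1 + 12 = 13.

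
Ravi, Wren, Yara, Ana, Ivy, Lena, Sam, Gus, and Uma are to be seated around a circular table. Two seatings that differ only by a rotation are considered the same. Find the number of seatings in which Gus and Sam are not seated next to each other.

All circular seatings of 9 people number (8)! = 40320.
Seatings with Gus beside Sam: treat them as a block with 2 internal orders, giving 2 × (7)! = 10080.
Subtracting, 40320 − 10080 = 30240.

30240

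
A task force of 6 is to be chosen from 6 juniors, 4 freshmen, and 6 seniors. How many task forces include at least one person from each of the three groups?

With no constraint there are C(16,6) = 8008 possible selections.
Selections missing a whole group: no juniors → C(10,6) = 210; no freshmen → C(12,6) = 924; no seniors → C(10,6) = 210.
Add back selections omitting two groups (i.e. drawn from a single group): C(6,6) + C(4,6) + C(6,6) = 2.
By inclusion–exclusion: 8008 − 1344 + 2 = 6666.

6666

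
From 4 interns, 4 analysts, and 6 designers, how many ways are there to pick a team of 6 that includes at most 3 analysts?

2958

Split by how many analysts are chosen (0 through 3).
Sum: C(4,0)·C(10,6) + C(4,1)·C(10,5) + C(4,2)·C(10,4) + C(4,3)·C(10,3) = 210 + 1008 + 1260 + 480 = 2958.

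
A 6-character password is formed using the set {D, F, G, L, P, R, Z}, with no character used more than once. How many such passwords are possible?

With no repetition, fill the 6 characters in order: 7 choices, then 6, down to 2.
7 × 6 × 5 × 4 × 3 × 2 = 5040.

5040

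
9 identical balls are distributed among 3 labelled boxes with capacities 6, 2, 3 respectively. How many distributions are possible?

6

Ignoring the caps, the number of non-negative solutions to x_1+…+x_3 = 9 is C(11,2) = 55.
Subtract solutions that violate a single cap (substitute x_i' = x_i − (cap_i+1)): x_1 ≥ 7 gives C(4,2) = 6; x_2 ≥ 3 gives C(8,2) = 28; x_3 ≥ 4 gives C(7,2) = 21. Together 55.
Add back pairs where two caps are both exceeded: 0 + 0 + 6 = 6.
By inclusion–exclusion the count is 55 − 55 + 6 = 6.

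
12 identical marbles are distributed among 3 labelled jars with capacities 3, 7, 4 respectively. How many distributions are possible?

Without the upper bounds there are C(14,2) = 91 ways to split 12 among 3 jars.
Subtract solutions that violate a single cap (substitute x_i' = x_i − (cap_i+1)): x_1 ≥ 4 gives C(10,2) = 45; x_2 ≥ 8 gives C(6,2) = 15; x_3 ≥ 5 gives C(9,2) = 36. Together 96.
Add back pairs where two caps are both exceeded: 1 + 10 + 0 = 11.
By inclusion–exclusion the count is 91 − 96 + 11 = 6.

6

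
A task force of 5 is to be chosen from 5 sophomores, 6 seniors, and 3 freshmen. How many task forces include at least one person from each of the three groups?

1365

Total 5-person selections from all 14: C(14,5) = 2002.
Subtract selections that omit an entire group: no sophomores → C(9,5) = 126; no seniors → C(8,5) = 56; no freshmen → C(11,5) = 462.
Add back selections omitting two groups (i.e. drawn from a single group): C(5,5) + C(6,5) + C(3,5) = 7.
By inclusion–exclusion: 2002 − 644 + 7 = 1365.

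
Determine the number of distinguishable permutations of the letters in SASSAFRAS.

SASSAFRAS has 9 letters with A appearing 3 times and S appearing 4 times.
The number of distinct arrangements is 9!/(4!·3!) = 362880/144 = 2520.

2520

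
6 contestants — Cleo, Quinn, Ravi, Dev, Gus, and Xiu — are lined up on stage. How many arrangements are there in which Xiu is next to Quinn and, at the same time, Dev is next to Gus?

96

Treat {Xiu,Quinn} as one block (2 orders) and {Dev,Gus} as another (2 orders).
That leaves 4 units to arrange: 2 × 2 × 4! = 4 × 24 = 96.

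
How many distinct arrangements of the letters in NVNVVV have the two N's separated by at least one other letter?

There are 6!/(4!·2!) = 15 arrangements of NVNVVV in total.
If the two N's are adjacent, glue them into one block, leaving 5 items to arrange: (5)!/(4!) = 5 ways.
Subtracting, 15 − 5 = 10 arrangements keep the N's apart.

10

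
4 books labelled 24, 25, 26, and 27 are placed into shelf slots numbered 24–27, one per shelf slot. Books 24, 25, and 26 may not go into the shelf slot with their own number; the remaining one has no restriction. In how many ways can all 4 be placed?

11

Let Aᵢ (for i ∈ {24, 25, 26}) be the placements that put book i in its forbidden shelf slot. Any j of these fix j positions, leaving (4−j)! ways to fill the rest, and there are C(3,j) ways to pick which j.
By inclusion–exclusion, the number of valid placements is Σ_{j=0}^{3} (−1)^j C(3,j)·(4−j)!.
Computing: 24 − 18 + 6 − 1 = 11.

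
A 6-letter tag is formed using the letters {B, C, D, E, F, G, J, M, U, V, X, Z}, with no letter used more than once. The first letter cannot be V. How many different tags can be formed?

609840

The first letter has 12−1 = 11 choices (anything except V).
The remaining 5 letters are filled from the other 11 symbols without repetition: 11 × 10 × 9 × 8 × 7 = 55440.
Total: 11 × 55440 = 609840.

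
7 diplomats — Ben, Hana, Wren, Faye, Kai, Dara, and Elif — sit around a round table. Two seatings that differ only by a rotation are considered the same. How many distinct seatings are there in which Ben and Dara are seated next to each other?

Treat {Ben, Dara} as one unit (2 internal orders) and seat the resulting 6 units around the table: (5)! circular arrangements.
So 2 × (5)! = 2 × 120 = 240.

240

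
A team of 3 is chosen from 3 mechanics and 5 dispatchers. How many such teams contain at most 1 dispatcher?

16

Split by how many dispatchers are chosen (0 through 1).
Sum: C(5,0)·C(3,3) + C(5,1)·C(3,2) = 1 + 15 = 16.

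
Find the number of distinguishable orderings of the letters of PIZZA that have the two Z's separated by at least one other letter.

Total arrangements of PIZZA: 5!/(2!) = 60.
Arrangements with the Z's together: treat ZZ as one letter, giving (4)! = 24.
Hence 60 − 24 = 36.

36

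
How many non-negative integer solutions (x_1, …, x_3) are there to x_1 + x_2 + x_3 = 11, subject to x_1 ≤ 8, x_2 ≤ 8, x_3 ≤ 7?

56

Ignoring the caps, the number of non-negative solutions to x_1+…+x_3 = 11 is C(13,2) = 78.
Subtract solutions that violate a single cap (substitute x_i' = x_i − (cap_i+1)): x_1 ≥ 9 gives C(4,2) = 6; x_2 ≥ 9 gives C(4,2) = 6; x_3 ≥ 8 gives C(5,2) = 10. Together 22.
No two caps can be exceeded simultaneously, so the pair terms are all 0.
By inclusion–exclusion the count is 78 − 22 + 0 = 56.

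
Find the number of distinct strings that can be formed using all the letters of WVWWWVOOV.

1260

WVWWWVOOV has 9 letters with O appearing twice, V appearing 3 times, and W appearing 4 times.
Dividing 9! = 362880 by 4!·3!·2! = 288 for the repeated letters gives 1260.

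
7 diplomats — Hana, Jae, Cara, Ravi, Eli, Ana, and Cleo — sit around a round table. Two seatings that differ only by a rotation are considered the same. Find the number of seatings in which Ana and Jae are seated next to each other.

Glue Ana and Jae into a block (2 internal orders). Seating 6 units around a circle gives (5)! arrangements.
So 2 × (5)! = 2 × 120 = 240.

240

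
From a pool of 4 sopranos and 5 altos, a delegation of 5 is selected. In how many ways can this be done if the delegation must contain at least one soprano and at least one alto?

Total 5-person selections from all 9: C(9,5) = 126.
Subtract selections that omit an entire group: no sopranos → C(5,5) = 1; no altos → C(4,5) = 0.
Both groups omitted at once is impossible, so 126 − 1 = 125.

125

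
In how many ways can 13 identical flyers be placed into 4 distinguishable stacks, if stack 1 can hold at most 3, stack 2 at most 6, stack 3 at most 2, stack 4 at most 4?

Without the upper bounds there are C(16,3) = 560 ways to split 13 among 4 stacks.
Subtract solutions that violate a single cap (substitute x_i' = x_i − (cap_i+1)): x_1 ≥ 4 gives C(12,3) = 220; x_2 ≥ 7 gives C(9,3) = 84; x_3 ≥ 3 gives C(13,3) = 286; x_4 ≥ 5 gives C(11,3) = 165. Together 755.
Add back pairs where two caps are both exceeded: 10 + 84 + 35 + 20 + 4 + 56 = 209.
Subtract triples: 0 + 0 + 4 + 0 = 4.
By inclusion–exclusion the count is 560 − 755 + 209 − 4 = 10.

10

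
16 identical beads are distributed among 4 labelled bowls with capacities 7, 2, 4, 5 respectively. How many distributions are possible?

Without the upper bounds there are C(19,3) = 969 ways to split 16 among 4 bowls.
Subtract solutions that violate a single cap (substitute x_i' = x_i − (cap_i+1)): x_1 ≥ 8 gives C(11,3) = 165; x_2 ≥ 3 gives C(16,3) = 560; x_3 ≥ 5 gives C(14,3) = 364; x_4 ≥ 6 gives C(13,3) = 286. Together 1375.
Add back pairs where two caps are both exceeded: 56 + 20 + 10 + 165 + 120 + 56 = 427.
Subtract triples: 1 + 0 + 0 + 10 = 11.
By inclusion–exclusion the count is 969 − 1375 + 427 − 11 = 10.

10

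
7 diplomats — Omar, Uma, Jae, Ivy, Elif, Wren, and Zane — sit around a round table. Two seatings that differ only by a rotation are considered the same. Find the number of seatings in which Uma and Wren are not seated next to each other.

Without the restriction there are (6)! = 720 seatings.
Seatings with Uma beside Wren: treat them as a block with 2 internal orders, giving 2 × (5)! = 240.
Subtracting, 720 − 240 = 480.

480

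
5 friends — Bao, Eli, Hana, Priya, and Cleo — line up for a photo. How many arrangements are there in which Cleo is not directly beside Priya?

72

There are 5! = 120 arrangements in all. If Cleo and Priya are adjacent, merging them into one block gives 2·(4)! = 48 arrangements.
Complementary counting: 120 − 48 = 72.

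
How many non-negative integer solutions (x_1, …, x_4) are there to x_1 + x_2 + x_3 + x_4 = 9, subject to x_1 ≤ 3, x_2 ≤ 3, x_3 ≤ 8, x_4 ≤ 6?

Ignoring the caps, the number of non-negative solutions to x_1+…+x_4 = 9 is C(12,3) = 220.
Subtract solutions that violate a single cap (substitute x_i' = x_i − (cap_i+1)): x_1 ≥ 4 gives C(8,3) = 56; x_2 ≥ 4 gives C(8,3) = 56; x_3 ≥ 9 gives C(3,3) = 1; x_4 ≥ 7 gives C(5,3) = 10. Together 123.
Add back pairs where two caps are both exceeded: 4 + 0 + 0 + 0 + 0 + 0 = 4.
By inclusion–exclusion the count is 220 − 123 + 4 = 101.

101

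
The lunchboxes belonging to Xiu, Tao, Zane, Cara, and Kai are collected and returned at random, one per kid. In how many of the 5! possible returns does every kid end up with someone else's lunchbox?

44

Count assignments avoiding every fixed point. For any j of the 5 kids fixed to their own lunchbox, the other 5−j can be arranged in (5−j)! ways.
By inclusion–exclusion this is Σ_{j=0}^{5} (−1)^j C(5,j)·(5−j)!.
Computing: 120 − 120 + 60 − 20 + 5 − 1 = 44.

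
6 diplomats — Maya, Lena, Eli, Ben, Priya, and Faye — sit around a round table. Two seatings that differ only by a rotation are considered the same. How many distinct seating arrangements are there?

Fix one person's seat to break rotational symmetry; the remaining 5 people can be arranged in (5)! = 120 ways.

120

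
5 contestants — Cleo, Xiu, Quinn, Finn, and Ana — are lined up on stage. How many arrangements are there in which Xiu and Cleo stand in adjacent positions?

48

Glue Xiu and Cleo into one block (2 internal orders), leaving 4 units to arrange in a row.
That gives 2 × 4! = 2 × 24 = 48.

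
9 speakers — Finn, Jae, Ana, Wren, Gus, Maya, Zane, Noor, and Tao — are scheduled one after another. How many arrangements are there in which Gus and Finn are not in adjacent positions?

282240

Of the 9! = 362880 arrangements, those with Gus and Finn adjacent number 2 × 8! = 80640 (treat the pair as a block with 2 internal orders).
So 362880 − 80640 = 282240 arrangements keep them apart.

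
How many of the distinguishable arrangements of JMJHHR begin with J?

With the first slot taken by J, it remains to arrange the other 5 letters (MJHHR).
Those 5 letters have H appearing twice, giving (5)!/(2!) = 60.

60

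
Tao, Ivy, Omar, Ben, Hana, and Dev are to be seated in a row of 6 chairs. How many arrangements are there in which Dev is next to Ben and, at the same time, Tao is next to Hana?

Treat {Dev,Ben} as one block (2 orders) and {Tao,Hana} as another (2 orders).
That leaves 4 units to arrange: 2 × 2 × 4! = 4 × 24 = 96.

96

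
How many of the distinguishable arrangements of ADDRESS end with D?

360

Fix D in the last position and arrange the remaining 6 letters.
Those 6 letters have S appearing twice, giving (6)!/(2!) = 360.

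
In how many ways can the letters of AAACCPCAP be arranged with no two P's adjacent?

There are 9!/(4!·3!·2!) = 1260 arrangements of AAACCPCAP in total.
If the two P's are adjacent, glue them into one block, leaving 8 items to arrange: (8)!/(4!·3!) = 280 ways.
Hence 1260 − 280 = 980.

980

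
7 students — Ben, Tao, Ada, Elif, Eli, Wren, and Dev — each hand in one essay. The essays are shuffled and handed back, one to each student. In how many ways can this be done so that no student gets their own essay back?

Let Aᵢ be the assignments in which student i gets their own essay. We want the size of the complement of A₁∪…∪A_7.
By inclusion–exclusion this is Σ_{j=0}^{7} (−1)^j C(7,j)·(7−j)!.
Computing: 5040 − 5040 + 2520 − 840 + 210 − 42 + 7 − 1 = 1854.

1854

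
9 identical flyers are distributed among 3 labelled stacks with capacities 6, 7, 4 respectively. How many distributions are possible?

Without the upper bounds there are C(11,2) = 55 ways to split 9 among 3 stacks.
Subtract solutions that violate a single cap (substitute x_i' = x_i − (cap_i+1)): x_1 ≥ 7 gives C(4,2) = 6; x_2 ≥ 8 gives C(3,2) = 3; x_3 ≥ 5 gives C(6,2) = 15. Together 24.
No two caps can be exceeded simultaneously, so the pair terms are all 0.
By inclusion–exclusion the count is 55 − 24 + 0 = 31.

31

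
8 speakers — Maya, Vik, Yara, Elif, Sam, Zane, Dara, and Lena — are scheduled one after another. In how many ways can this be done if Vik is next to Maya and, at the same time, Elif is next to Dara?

2880

Treat {Vik,Maya} as one block (2 orders) and {Elif,Dara} as another (2 orders).
That leaves 6 units to arrange: 2 × 2 × 6! = 4 × 720 = 2880.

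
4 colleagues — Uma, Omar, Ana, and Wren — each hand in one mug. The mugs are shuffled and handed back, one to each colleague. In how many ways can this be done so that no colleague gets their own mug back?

Let Aᵢ be the assignments in which colleague i gets their own mug. We want the size of the complement of A₁∪…∪A_4.
By inclusion–exclusion this is Σ_{j=0}^{4} (−1)^j C(4,j)·(4−j)!.
Computing: 24 − 24 + 12 − 4 + 1 = 9.

9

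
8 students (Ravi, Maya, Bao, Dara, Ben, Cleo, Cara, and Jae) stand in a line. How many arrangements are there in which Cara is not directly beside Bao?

There are 8! = 40320 arrangements in all. If Cara and Bao are adjacent, merging them into one block gives 2·(7)! = 10080 arrangements.
So 40320 − 10080 = 30240 arrangements keep them apart.

30240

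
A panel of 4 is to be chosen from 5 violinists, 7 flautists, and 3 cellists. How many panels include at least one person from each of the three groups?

With no constraint there are C(15,4) = 1365 possible selections.
Subtract selections that omit an entire group: no violinists → C(10,4) = 210; no flautists → C(8,4) = 70; no cellists → C(12,4) = 495.
Add back selections omitting two groups (i.e. drawn from a single group): C(5,4) + C(7,4) + C(3,4) = 40.
By inclusion–exclusion: 1365 − 775 + 40 = 630.

630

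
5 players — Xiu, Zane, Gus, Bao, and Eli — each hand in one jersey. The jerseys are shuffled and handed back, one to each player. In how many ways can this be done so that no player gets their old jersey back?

Count assignments avoiding every fixed point. For any j of the 5 players fixed to their old jersey, the other 5−j can be arranged in (5−j)! ways.
By inclusion–exclusion this is Σ_{j=0}^{5} (−1)^j C(5,j)·(5−j)!.
Computing: 120 − 120 + 60 − 20 + 5 − 1 = 44.

44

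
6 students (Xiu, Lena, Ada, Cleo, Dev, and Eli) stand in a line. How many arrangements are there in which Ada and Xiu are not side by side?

480

Of the 6! = 720 arrangements, those with Ada and Xiu adjacent number 2 × 5! = 240 (treat the pair as a block with 2 internal orders).
So 720 − 240 = 480 arrangements keep them apart.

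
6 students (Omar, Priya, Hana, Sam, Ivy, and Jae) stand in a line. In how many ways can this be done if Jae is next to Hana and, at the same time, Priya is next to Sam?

96

Treat {Jae,Hana} as one block (2 orders) and {Priya,Sam} as another (2 orders).
That leaves 4 units to arrange: 2 × 2 × 4! = 4 × 24 = 96.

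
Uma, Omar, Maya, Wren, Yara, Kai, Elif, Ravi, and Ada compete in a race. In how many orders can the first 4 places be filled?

There are 9 choices for 1st place, 8 for 2nd, and so on down to 6 for position 4.
That gives 9 × 8 × 7 × 6 = 3024.

3024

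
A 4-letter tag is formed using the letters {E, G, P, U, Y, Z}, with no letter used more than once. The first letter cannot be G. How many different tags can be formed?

The first letter has 6−1 = 5 choices (anything except G).
The remaining 3 letters are filled from the other 5 symbols without repetition: 5 × 4 × 3 = 60.
Total: 5 × 60 = 300.

300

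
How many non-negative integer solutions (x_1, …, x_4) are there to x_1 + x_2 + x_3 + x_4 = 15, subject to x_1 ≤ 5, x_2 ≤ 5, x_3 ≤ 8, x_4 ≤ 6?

169

Ignoring the caps, the number of non-negative solutions to x_1+…+x_4 = 15 is C(18,3) = 816.
Subtract solutions that violate a single cap (substitute x_i' = x_i − (cap_i+1)): x_1 ≥ 6 gives C(12,3) = 220; x_2 ≥ 6 gives C(12,3) = 220; x_3 ≥ 9 gives C(9,3) = 84; x_4 ≥ 7 gives C(11,3) = 165. Together 689.
Add back pairs where two caps are both exceeded: 20 + 1 + 10 + 1 + 10 + 0 = 42.
By inclusion–exclusion the count is 816 − 689 + 42 = 169.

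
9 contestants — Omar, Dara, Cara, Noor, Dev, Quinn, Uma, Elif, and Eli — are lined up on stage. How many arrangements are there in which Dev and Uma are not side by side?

There are 9! = 362880 arrangements in all. If Dev and Uma are adjacent, merging them into one block gives 2·(8)! = 80640 arrangements.
Complementary counting: 362880 − 80640 = 282240.

282240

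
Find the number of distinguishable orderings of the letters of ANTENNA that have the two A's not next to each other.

300

Total arrangements of ANTENNA: 7!/(3!·2!) = 420.
If the two A's are adjacent, glue them into one block, leaving 6 items to arrange: (6)!/(3!) = 120 ways.
Hence 420 − 120 = 300.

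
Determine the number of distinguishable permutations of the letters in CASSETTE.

5040

Letter multiplicities in CASSETTE: A×1, C×1, E×2, S×2, T×2.
The number of distinct arrangements is 8!/(2!·2!·2!) = 40320/8 = 5040.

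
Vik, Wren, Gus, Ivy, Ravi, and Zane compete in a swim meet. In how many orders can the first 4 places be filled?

360

This is an ordered selection of 4 from 6: P(6,4).
That gives 6 × 5 × 4 × 3 = 360.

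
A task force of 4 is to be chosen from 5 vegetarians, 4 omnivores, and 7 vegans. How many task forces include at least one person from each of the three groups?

With no constraint there are C(16,4) = 1820 possible selections.
Subtract selections that omit an entire group: no vegetarians → C(11,4) = 330; no omnivores → C(12,4) = 495; no vegans → C(9,4) = 126.
Add back selections omitting two groups (i.e. drawn from a single group): C(5,4) + C(4,4) + C(7,4) = 41.
By inclusion–exclusion: 1820 − 951 + 41 = 910.

910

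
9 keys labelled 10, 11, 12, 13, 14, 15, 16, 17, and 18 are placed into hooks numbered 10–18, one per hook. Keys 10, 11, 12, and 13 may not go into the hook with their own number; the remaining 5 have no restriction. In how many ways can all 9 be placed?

229080

Let Aᵢ (for 10 ≤ i ≤ 13) be the placements that put key i in its forbidden hook. Any j of these fix j positions, leaving (9−j)! ways to fill the rest, and there are C(4,j) ways to pick which j.
By inclusion–exclusion, the number of valid placements is Σ_{j=0}^{4} (−1)^j C(4,j)·(9−j)!.
Computing: 362880 − 161280 + 30240 − 2880 + 120 = 229080.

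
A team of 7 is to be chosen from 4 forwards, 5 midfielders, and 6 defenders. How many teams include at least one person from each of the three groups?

With no constraint there are C(15,7) = 6435 possible selections.
Selections missing a whole group: no forwards → C(11,7) = 330; no midfielders → C(10,7) = 120; no defenders → C(9,7) = 36.
Add back selections omitting two groups (i.e. drawn from a single group): C(4,7) + C(5,7) + C(6,7) = 0.
By inclusion–exclusion: 6435 − 486 + 0 = 5949.

5949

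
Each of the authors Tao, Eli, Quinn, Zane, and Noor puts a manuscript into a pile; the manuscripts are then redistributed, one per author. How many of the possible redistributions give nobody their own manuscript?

44

Count assignments avoiding every fixed point. For any j of the 5 authors fixed to their own manuscript, the other 5−j can be arranged in (5−j)! ways.
By inclusion–exclusion this is Σ_{j=0}^{5} (−1)^j C(5,j)·(5−j)!.
Computing: 120 − 120 + 60 − 20 + 5 − 1 = 44.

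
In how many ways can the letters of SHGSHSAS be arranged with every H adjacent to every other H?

210

Treat the 2 copies of H as a single block. The multiset to arrange is then {HH, A, G, S, S, S, S}, 7 items in all.
That gives (7)!/(4!) = 210 arrangements.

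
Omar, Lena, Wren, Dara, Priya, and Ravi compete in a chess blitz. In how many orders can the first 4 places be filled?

There are 6 choices for 1st place, 5 for 2nd, and so on down to 3 for position 4.
That gives 6 × 5 × 4 × 3 = 360.

360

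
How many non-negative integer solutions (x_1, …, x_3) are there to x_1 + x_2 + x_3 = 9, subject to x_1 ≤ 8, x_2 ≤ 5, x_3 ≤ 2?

Ignoring the caps, the number of non-negative solutions to x_1+…+x_3 = 9 is C(11,2) = 55.
Subtract solutions that violate a single cap (substitute x_i' = x_i − (cap_i+1)): x_1 ≥ 9 gives C(2,2) = 1; x_2 ≥ 6 gives C(5,2) = 10; x_3 ≥ 3 gives C(8,2) = 28. Together 39.
Add back pairs where two caps are both exceeded: 0 + 0 + 1 = 1.
By inclusion–exclusion the count is 55 − 39 + 1 = 17.

17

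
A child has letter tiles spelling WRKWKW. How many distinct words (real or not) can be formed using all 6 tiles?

60

The 6 letters of WRKWKW have repeats: K appearing twice and W appearing 3 times.
Dividing 6! = 720 by 3!·2! = 12 for the repeated letters gives 60.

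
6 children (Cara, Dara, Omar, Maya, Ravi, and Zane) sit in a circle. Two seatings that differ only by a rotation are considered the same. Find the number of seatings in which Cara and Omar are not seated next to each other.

Without the restriction there are (5)! = 120 seatings.
Those with Cara next to Omar: fuse the pair into one unit and seat 5 units around a circle — 2·(4)! = 48.
Subtracting, 120 − 48 = 72.

72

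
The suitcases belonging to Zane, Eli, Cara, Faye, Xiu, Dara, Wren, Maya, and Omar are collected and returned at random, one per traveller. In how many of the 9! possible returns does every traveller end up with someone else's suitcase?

133496

Let Aᵢ be the assignments in which traveller i gets their own suitcase. We want the size of the complement of A₁∪…∪A_9.
By inclusion–exclusion this is Σ_{j=0}^{9} (−1)^j C(9,j)·(9−j)!.
Computing: 362880 − 362880 + 181440 − 60480 + 15120 − 3024 + 504 − 72 + 9 − 1 = 133496.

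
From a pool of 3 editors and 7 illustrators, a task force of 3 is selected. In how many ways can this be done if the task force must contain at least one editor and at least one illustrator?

84

Unrestricted: C(10,3) = 120 ways to pick any 3 of the 10.
Selections missing a whole group: no editors → C(7,3) = 35; no illustrators → C(3,3) = 1.
Both groups omitted at once is impossible, so 120 − 36 = 84.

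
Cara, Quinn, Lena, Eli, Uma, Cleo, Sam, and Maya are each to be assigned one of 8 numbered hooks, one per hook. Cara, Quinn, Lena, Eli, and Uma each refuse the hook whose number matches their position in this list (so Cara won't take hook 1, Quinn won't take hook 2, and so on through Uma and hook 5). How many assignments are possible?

21234

Let Aᵢ (for 1 ≤ i ≤ 5) be the placements that put person i in their forbidden hook. Any j of these fix j positions, leaving (8−j)! ways to fill the rest, and there are C(5,j) ways to pick which j.
By inclusion–exclusion, the number of valid placements is Σ_{j=0}^{5} (−1)^j C(5,j)·(8−j)!.
Computing: 40320 − 25200 + 7200 − 1200 + 120 − 6 = 21234.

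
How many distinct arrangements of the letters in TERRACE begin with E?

360

With the first slot taken by E, it remains to arrange the other 6 letters (TRRACE).
Those 6 letters have R appearing twice, giving (6)!/(2!) = 360.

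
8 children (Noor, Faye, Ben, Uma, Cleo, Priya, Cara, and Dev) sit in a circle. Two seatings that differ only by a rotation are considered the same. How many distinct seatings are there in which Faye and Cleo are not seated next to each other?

All circular seatings of 8 people number (7)! = 5040.
Those with Faye next to Cleo: fuse the pair into one unit and seat 7 units around a circle — 2·(6)! = 1440.
Subtracting, 5040 − 1440 = 3600.

3600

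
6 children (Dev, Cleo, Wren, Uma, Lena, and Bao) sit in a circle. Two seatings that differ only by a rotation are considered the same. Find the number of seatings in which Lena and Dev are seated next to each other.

Treat {Lena, Dev} as one unit (2 internal orders) and seat the resulting 5 units around the table: (4)! circular arrangements.
So 2 × (4)! = 2 × 24 = 48.

48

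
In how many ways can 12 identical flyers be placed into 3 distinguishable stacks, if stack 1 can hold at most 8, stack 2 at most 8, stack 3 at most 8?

61

Ignoring the caps, the number of non-negative solutions to x_1+…+x_3 = 12 is C(14,2) = 91.
Subtract solutions that violate a single cap (substitute x_i' = x_i − (cap_i+1)): x_1 ≥ 9 gives C(5,2) = 10; x_2 ≥ 9 gives C(5,2) = 10; x_3 ≥ 9 gives C(5,2) = 10. Together 30.
No two caps can be exceeded simultaneously, so the pair terms are all 0.
By inclusion–exclusion the count is 91 − 30 + 0 = 61.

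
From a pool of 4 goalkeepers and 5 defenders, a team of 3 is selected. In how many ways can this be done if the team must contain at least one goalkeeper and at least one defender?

Total 3-person selections from all 9: C(9,3) = 84.
Subtract selections that omit an entire group: no goalkeepers → C(5,3) = 10; no defenders → C(4,3) = 4.
Both groups omitted at once is impossible, so 84 − 14 = 70.

70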